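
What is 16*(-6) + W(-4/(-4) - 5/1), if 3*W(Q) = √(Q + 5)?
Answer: -287/3 ≈ -95.667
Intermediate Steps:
W(Q) = √(5 + Q)/3 (W(Q) = √(Q + 5)/3 = √(5 + Q)/3)
16*(-6) + W(-4/(-4) - 5/1) = 16*(-6) + √(5 + (-4/(-4) - 5/1))/3 = -96 + √(5 + (-4*(-¼) - 5*1))/3 = -96 + √(5 + (1 - 5))/3 = -96 + √(5 - 4)/3 = -96 + √1/3 = -96 + (⅓)*1 = -96 + ⅓ = -287/3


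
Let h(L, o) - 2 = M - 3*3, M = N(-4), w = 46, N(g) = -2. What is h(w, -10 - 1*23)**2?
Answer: 81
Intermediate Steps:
M = -2
h(L, o) = -9 (h(L, o) = 2 + (-2 - 3*3) = 2 + (-2 - 9) = 2 - 11 = -9)
h(w, -10 - 1*23)**2 = (-9)**2 = 81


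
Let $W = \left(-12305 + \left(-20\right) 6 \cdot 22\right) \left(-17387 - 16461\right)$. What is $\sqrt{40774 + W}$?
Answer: $13 \sqrt{2993486} \approx 22492.0$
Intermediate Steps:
$W = 505858360$ ($W = \left(-12305 - 2640\right) \left(-33848\right) = \left(-14945\right) \left(-33848\right) = 505858360$)
$\sqrt{40774 + W} = \sqrt{40774 + 505858360} = \sqrt{505899134} = 13 \sqrt{2993486}$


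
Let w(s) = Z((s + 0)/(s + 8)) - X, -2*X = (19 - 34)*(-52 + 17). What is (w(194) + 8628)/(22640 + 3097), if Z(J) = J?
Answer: 1796075/5198874 ≈ 0.34547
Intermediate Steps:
X = -525/2 (X = -(19 - 34)*(-52 + 17)/2 = -(-15)*(-35)/2 = -1/2*525 = -525/2 ≈ -262.50)
w(s) = 525/2 + s/(8 + s) (w(s) = (s + 0)/(s + 8) - 1*(-525/2) = s/(8 + s) + 525/2 = 525/2 + s/(8 + s))
(w(194) + 8628)/(22640 + 3097) = ((4200 + 527*194)/(2*(8 + 194)) + 8628)/(22640 + 3097) = ((1/2)*(4200 + 102238)/202 + 8628)/25737 = ((1/2)*(1/202)*106438 + 8628)*(1/25737) = (53219/202 + 8628)*(1/25737) = (1796075/202)*(1/25737) = 1796075/5198874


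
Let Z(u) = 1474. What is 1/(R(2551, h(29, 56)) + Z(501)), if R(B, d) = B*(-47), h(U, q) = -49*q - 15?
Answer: -1/118423 ≈ -8.4443e-6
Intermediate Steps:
h(U, q) = -15 - 49*q
R(B, d) = -47*B
1/(R(2551, h(29, 56)) + Z(501)) = 1/(-47*2551 + 1474) = 1/(-119897 + 1474) = 1/(-118423) = -1/118423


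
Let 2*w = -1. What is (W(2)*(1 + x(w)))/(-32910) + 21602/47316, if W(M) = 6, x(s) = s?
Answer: 29615828/64882065 ≈ 0.45646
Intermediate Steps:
w = -½ (w = (½)*(-1) = -½ ≈ -0.50000)
(W(2)*(1 + x(w)))/(-32910) + 21602/47316 = (6*(1 - ½))/(-32910) + 21602/47316 = (6*(½))*(-1/32910) + 21602*(1/47316) = 3*(-1/32910) + 10801/23658 = -1/10970 + 10801/23658 = 29615828/64882065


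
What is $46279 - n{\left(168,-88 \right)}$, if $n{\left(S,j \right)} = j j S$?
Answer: $-1254713$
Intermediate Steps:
$n{\left(S,j \right)} = S j^{2}$ ($n{\left(S,j \right)} = j^{2} S = S j^{2}$)
$46279 - n{\left(168,-88 \right)} = 46279 - 168 \left(-88\right)^{2} = 46279 - 168 \cdot 7744 = 46279 - 1300992 = -1254713$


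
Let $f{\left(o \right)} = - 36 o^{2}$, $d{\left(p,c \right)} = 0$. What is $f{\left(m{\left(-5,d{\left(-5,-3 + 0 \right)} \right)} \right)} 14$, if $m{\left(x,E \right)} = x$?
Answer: $-12600$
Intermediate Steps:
$f{\left(m{\left(-5,d{\left(-5,-3 + 0 \right)} \right)} \right)} 14 = - 36 \left(-5\right)^{2} \cdot 14 = \left(-36\right) 25 \cdot 14 = \left(-900\right) 14 = -12600$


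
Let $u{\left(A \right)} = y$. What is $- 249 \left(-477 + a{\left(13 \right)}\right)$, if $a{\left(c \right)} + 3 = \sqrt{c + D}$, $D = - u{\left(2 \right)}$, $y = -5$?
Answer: $119520 - 747 \sqrt{2} \approx 1.1846 \cdot 10^{5}$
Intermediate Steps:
$u{\left(A \right)} = -5$
$D = 5$ ($D = \left(-1\right) \left(-5\right) = 5$)
$a{\left(c \right)} = -3 + \sqrt{5 + c}$ ($a{\left(c \right)} = -3 + \sqrt{c + 5} = -3 + \sqrt{5 + c}$)
$- 249 \left(-477 + a{\left(13 \right)}\right) = - 249 \left(-477 - \left(3 - \sqrt{5 + 13}\right)\right) = - 249 \left(-477 - \left(3 - \sqrt{18}\right)\right) = - 249 \left(-477 - \left(3 - 3 \sqrt{2}\right)\right) = - 249 \left(-480 + 3 \sqrt{2}\right) = 119520 - 747 \sqrt{2}$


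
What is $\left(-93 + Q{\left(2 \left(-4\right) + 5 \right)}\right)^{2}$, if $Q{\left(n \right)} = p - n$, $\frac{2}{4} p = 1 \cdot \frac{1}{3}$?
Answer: $\frac{71824}{9} \approx 7980.4$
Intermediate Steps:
$p = \frac{2}{3}$ ($p = 2 \cdot 1 \cdot \frac{1}{3} = 2 \cdot \frac{1}{3} = \frac{2}{3} \approx 0.66667$)
$Q{\left(n \right)} = \frac{2}{3} - n$
$\left(-93 + Q{\left(2 \left(-4\right) + 5 \right)}\right)^{2} = \left(-93 + \left(\frac{2}{3} - \left(2 \left(-4\right) + 5\right)\right)\right)^{2} = \left(-93 + \left(\frac{2}{3} - \left(-8 + 5\right)\right)\right)^{2} = \left(-93 + \left(\frac{2}{3} - -3\right)\right)^{2} = \left(-93 + \left(\frac{2}{3} + 3\right)\right)^{2} = \left(-93 + \frac{11}{3}\right)^{2} = \left(- \frac{268}{3}\right)^{2} = \frac{71824}{9}$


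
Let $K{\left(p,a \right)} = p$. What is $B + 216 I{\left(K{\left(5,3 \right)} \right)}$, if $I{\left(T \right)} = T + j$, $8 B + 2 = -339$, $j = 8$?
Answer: $\frac{22123}{8} \approx 2765.4$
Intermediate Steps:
$B = - \frac{341}{8}$ ($B = - \frac{1}{4} + \frac{1}{8} \left(-339\right) = - \frac{1}{4} - \frac{339}{8} = - \frac{341}{8} \approx -42.625$)
$I{\left(T \right)} = 8 + T$ ($I{\left(T \right)} = T + 8 = 8 + T$)
$B + 216 I{\left(K{\left(5,3 \right)} \right)} = - \frac{341}{8} + 216 \left(8 + 5\right) = - \frac{341}{8} + 216 \cdot 13 = - \frac{341}{8} + 2808 = \frac{22123}{8}$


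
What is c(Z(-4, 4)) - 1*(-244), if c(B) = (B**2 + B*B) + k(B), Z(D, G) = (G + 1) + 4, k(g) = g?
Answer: 415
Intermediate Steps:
Z(D, G) = 5 + G (Z(D, G) = (1 + G) + 4 = 5 + G)
c(B) = B + 2*B**2 (c(B) = (B**2 + B*B) + B = (B**2 + B**2) + B = 2*B**2 + B = B + 2*B**2)
c(Z(-4, 4)) - 1*(-244) = (5 + 4)*(1 + 2*(5 + 4)) - 1*(-244) = 9*(1 + 2*9) + 244 = 9*(1 + 18) + 244 = 9*19 + 244 = 171 + 244 = 415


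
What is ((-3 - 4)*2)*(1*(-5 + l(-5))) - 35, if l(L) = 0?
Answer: 35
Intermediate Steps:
((-3 - 4)*2)*(1*(-5 + l(-5))) - 35 = ((-3 - 4)*2)*(1*(-5 + 0)) - 35 = (-7*2)*(1*(-5)) - 35 = -14*(-5) - 35 = 70 - 35 = 35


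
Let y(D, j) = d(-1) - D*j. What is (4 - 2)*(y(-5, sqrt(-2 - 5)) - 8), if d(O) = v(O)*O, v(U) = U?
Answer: -14 + 10*I*sqrt(7) ≈ -14.0 + 26.458*I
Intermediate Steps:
d(O) = O**2 (d(O) = O*O = O**2)
y(D, j) = 1 - D*j (y(D, j) = (-1)**2 - D*j = 1 - D*j)
(4 - 2)*(y(-5, sqrt(-2 - 5)) - 8) = (4 - 2)*((1 - 1*(-5)*sqrt(-2 - 5)) - 8) = 2*((1 - 1*(-5)*sqrt(-7)) - 8) = 2*((1 - 1*(-5)*I*sqrt(7)) - 8) = 2*((1 + 5*I*sqrt(7)) - 8) = 2*(-7 + 5*I*sqrt(7)) = -14 + 10*I*sqrt(7)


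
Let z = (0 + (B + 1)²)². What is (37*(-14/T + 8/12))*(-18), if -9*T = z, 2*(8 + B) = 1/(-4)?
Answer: -62105980/130321 ≈ -476.56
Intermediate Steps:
B = -65/8 (B = -8 + (½)/(-4) = -8 + (½)*(-¼) = -8 - ⅛ = -65/8 ≈ -8.1250)
z = 10556001/4096 (z = (0 + (-65/8 + 1)²)² = (0 + (-57/8)²)² = (0 + 3249/64)² = (3249/64)² = 10556001/4096 ≈ 2577.1)
T = -1172889/4096 (T = -⅑*10556001/4096 = -1172889/4096 ≈ -286.35)
(37*(-14/T + 8/12))*(-18) = (37*(-14/(-1172889/4096) + 8/12))*(-18) = (37*(-14*(-4096/1172889) + 8*(1/12)))*(-18) = (37*(57344/1172889 + ⅔))*(-18) = (37*(839270/1172889))*(-18) = (31052990/1172889)*(-18) = -62105980/130321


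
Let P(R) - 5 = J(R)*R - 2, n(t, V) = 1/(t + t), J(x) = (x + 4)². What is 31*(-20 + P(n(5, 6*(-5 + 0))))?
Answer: -474889/1000 ≈ -474.89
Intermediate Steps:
J(x) = (4 + x)²
n(t, V) = 1/(2*t)
P(R) = 3 + R*(4 + R)² (P(R) = 5 + ((4 + R)²*R - 2) = 5 + (R*(4 + R)² - 2) = 5 + (-2 + R*(4 + R)²) = 3 + R*(4 + R)²)
31*(-20 + P(n(5, 6*(-5 + 0)))) = 31*(-20 + (3 + ((½)/5)*(4 + (½)/5)²)) = 31*(-20 + (3 + ((½)*(⅕))*(4 + (½)*(⅕))²)) = 31*(-20 + (3 + (4 + ⅒)²/10)) = 31*(-20 + (3 + (41/10)²/10)) = 31*(-20 + (3 + (⅒)*(1681/100))) = 31*(-20 + (3 + 1681/1000)) = 31*(-20 + 4681/1000) = 31*(-15319/1000) = -474889/1000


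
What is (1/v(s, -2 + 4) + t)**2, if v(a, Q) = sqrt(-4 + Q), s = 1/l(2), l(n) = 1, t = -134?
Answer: (268 + I*sqrt(2))**2/4 ≈ 17956.0 + 189.5*I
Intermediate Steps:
s = 1 (s = 1/1 = 1)
(1/v(s, -2 + 4) + t)**2 = (1/(sqrt(-4 + (-2 + 4))) - 134)**2 = (1/(sqrt(-4 + 2)) - 134)**2 = (1/(sqrt(-2)) - 134)**2 = (1/(I*sqrt(2)) - 134)**2 = (-I*sqrt(2)/2 - 134)**2 = (-134 - I*sqrt(2)/2)**2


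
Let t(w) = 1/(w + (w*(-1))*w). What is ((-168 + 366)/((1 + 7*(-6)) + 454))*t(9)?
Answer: -11/1652 ≈ -0.0066586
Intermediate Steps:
t(w) = 1/(w - w**2) (t(w) = 1/(w + (-w)*w) = 1/(w - w**2))
((-168 + 366)/((1 + 7*(-6)) + 454))*t(9) = ((-168 + 366)/((1 + 7*(-6)) + 454))*(-1/(9*(-1 + 9))) = (198/((1 - 42) + 454))*(-1*1/9/8) = (198/(-41 + 454))*(-1*1/9*1/8) = (198/413)*(-1/72) = -11/1652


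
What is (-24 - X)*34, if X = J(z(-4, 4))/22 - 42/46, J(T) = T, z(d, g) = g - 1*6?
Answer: -197812/253 ≈ -781.87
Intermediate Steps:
z(d, g) = -6 + g (z(d, g) = g - 6 = -6 + g)
X = -254/253 (X = (-6 + 4)/22 - 42/46 = -2*1/22 - 42*1/46 = -1/11 - 21/23 = -254/253 ≈ -1.0040)
(-24 - X)*34 = (-24 - 1*(-254/253))*34 = (-24 + 254/253)*34 = -5818/253*34 = -197812/253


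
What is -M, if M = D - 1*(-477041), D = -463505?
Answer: -13536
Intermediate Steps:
M = 13536 (M = -463505 - 1*(-477041) = -463505 + 477041 = 13536)
-M = -1*13536 = -13536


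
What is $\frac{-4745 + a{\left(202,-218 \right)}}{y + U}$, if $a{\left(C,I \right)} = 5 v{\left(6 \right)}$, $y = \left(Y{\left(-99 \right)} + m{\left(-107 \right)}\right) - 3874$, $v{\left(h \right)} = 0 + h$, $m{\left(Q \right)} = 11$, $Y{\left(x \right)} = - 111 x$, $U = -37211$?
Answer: $\frac{943}{6017} \approx 0.15672$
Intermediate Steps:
$v{\left(h \right)} = h$
$y = 7126$ ($y = \left(\left(-111\right) \left(-99\right) + 11\right) - 3874 = \left(10989 + 11\right) - 3874 = 11000 - 3874 = 7126$)
$a{\left(C,I \right)} = 30$ ($a{\left(C,I \right)} = 5 \cdot 6 = 30$)
$\frac{-4745 + a{\left(202,-218 \right)}}{y + U} = \frac{-4745 + 30}{7126 - 37211} = - \frac{4715}{-30085} = \left(-4715\right) \left(- \frac{1}{30085}\right) = \frac{943}{6017}$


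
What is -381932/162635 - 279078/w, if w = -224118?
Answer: -6701664241/6074905155 ≈ -1.1032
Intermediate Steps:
-381932/162635 - 279078/w = -381932/162635 - 279078/(-224118) = -381932*1/162635 - 279078*(-1/224118) = -381932/162635 + 46513/37353 = -6701664241/6074905155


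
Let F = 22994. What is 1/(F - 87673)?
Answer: -1/64679 ≈ -1.5461e-5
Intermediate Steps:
1/(F - 87673) = 1/(22994 - 87673) = 1/(-64679) = -1/64679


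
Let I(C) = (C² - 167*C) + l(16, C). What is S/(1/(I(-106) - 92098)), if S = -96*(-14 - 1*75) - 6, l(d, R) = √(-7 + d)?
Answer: -539234466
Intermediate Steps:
S = 8538 (S = -96*(-14 - 75) - 6 = -96*(-89) - 6 = 8544 - 6 = 8538)
I(C) = 3 + C² - 167*C (I(C) = (C² - 167*C) + √(-7 + 16) = (C² - 167*C) + √9 = (C² - 167*C) + 3 = 3 + C² - 167*C)
S/(1/(I(-106) - 92098)) = 8538/(1/((3 + (-106)² - 167*(-106)) - 92098)) = 8538/(1/((3 + 11236 + 17702) - 92098)) = 8538/(1/(28941 - 92098)) = 8538/(1/(-63157)) = 8538/(-1/63157) = 8538*(-63157) = -539234466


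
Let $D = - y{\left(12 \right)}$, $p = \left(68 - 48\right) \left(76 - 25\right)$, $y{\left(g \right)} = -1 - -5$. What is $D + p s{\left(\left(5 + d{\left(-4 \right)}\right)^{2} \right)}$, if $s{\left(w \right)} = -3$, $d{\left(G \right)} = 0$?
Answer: $-3064$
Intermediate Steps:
$y{\left(g \right)} = 4$ ($y{\left(g \right)} = -1 + 5 = 4$)
$p = 1020$ ($p = 20 \cdot 51 = 1020$)
$D = -4$ ($D = \left(-1\right) 4 = -4$)
$D + p s{\left(\left(5 + d{\left(-4 \right)}\right)^{2} \right)} = -4 + 1020 \left(-3\right) = -4 - 3060 = -3064$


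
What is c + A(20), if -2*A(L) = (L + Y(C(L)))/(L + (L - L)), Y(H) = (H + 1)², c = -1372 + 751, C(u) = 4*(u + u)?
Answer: -50781/40 ≈ -1269.5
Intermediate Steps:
C(u) = 8*u (C(u) = 4*(2*u) = 8*u)
c = -621
Y(H) = (1 + H)²
A(L) = -(L + (1 + 8*L)²)/(2*L) (A(L) = -(L + (1 + 8*L)²)/(2*(L + (L - L))) = -(L + (1 + 8*L)²)/(2*(L + 0)) = -(L + (1 + 8*L)²)/(2*L))
c + A(20) = -621 + (½)*(-1*20 - (1 + 8*20)²)/20 = -621 + (½)*(1/20)*(-20 - (1 + 160)²) = -621 + (½)*(1/20)*(-20 - 1*161²) = -621 + (½)*(1/20)*(-20 - 1*25921) = -621 + (½)*(1/20)*(-20 - 25921) = -621 + (½)*(1/20)*(-25941) = -621 - 25941/40 = -50781/40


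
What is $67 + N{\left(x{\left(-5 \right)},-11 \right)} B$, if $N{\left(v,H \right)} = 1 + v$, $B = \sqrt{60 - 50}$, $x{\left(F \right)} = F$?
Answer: $67 - 4 \sqrt{10} \approx 54.351$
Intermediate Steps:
$B = \sqrt{10} \approx 3.1623$
$67 + N{\left(x{\left(-5 \right)},-11 \right)} B = 67 + \left(1 - 5\right) \sqrt{10} = 67 - 4 \sqrt{10}$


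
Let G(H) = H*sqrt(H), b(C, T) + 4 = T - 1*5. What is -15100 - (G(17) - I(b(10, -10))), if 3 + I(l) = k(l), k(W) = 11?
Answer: -15092 - 17*sqrt(17) ≈ -15162.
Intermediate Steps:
b(C, T) = -9 + T (b(C, T) = -4 + (T - 1*5) = -4 + (T - 5) = -4 + (-5 + T) = -9 + T)
I(l) = 8 (I(l) = -3 + 11 = 8)
G(H) = H**(3/2)
-15100 - (G(17) - I(b(10, -10))) = -15100 - (17**(3/2) - 1*8) = -15100 - (17*sqrt(17) - 8) = -15100 - (-8 + 17*sqrt(17)) = -15100 + (8 - 17*sqrt(17)) = -15092 - 17*sqrt(17)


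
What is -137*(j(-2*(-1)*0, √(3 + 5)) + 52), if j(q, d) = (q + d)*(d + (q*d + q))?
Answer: -8220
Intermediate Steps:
j(q, d) = (d + q)*(d + q + d*q) (j(q, d) = (d + q)*(d + (d*q + q)) = (d + q)*(d + (q + d*q)) = (d + q)*(d + q + d*q))
-137*(j(-2*(-1)*0, √(3 + 5)) + 52) = -137*(((√(3 + 5))² + (-2*(-1)*0)² + √(3 + 5)*(-2*(-1)*0)² + (-2*(-1)*0)*(√(3 + 5))² + 2*√(3 + 5)*(-2*(-1)*0)) + 52) = -137*(((√8)² + (2*0)² + √8*(2*0)² + (2*0)*(√8)² + 2*√8*(2*0)) + 52) = -137*(((2*√2)² + 0² + (2*√2)*0² + 0*(2*√2)² + 2*(2*√2)*0) + 52) = -137*((8 + 0 + (2*√2)*0 + 0*8 + 0) + 52) = -137*((8 + 0 + 0 + 0 + 0) + 52) = -137*(8 + 52) = -137*60 = -8220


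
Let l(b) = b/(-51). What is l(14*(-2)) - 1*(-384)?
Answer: 19612/51 ≈ 384.55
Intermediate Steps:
l(b) = -b/51 (l(b) = b*(-1/51) = -b/51)
l(14*(-2)) - 1*(-384) = -14*(-2)/51 - 1*(-384) = -1/51*(-28) + 384 = 28/51 + 384 = 19612/51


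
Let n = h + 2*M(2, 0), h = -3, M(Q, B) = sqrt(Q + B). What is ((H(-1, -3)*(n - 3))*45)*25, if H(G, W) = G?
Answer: 6750 - 2250*sqrt(2) ≈ 3568.0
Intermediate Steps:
M(Q, B) = sqrt(B + Q)
n = -3 + 2*sqrt(2) (n = -3 + 2*sqrt(0 + 2) = -3 + 2*sqrt(2) ≈ -0.17157)
((H(-1, -3)*(n - 3))*45)*25 = (-((-3 + 2*sqrt(2)) - 3)*45)*25 = (-(-6 + 2*sqrt(2))*45)*25 = ((6 - 2*sqrt(2))*45)*25 = (270 - 90*sqrt(2))*25 = 6750 - 2250*sqrt(2)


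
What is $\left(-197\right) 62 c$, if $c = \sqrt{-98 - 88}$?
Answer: $- 12214 i \sqrt{186} \approx - 1.6658 \cdot 10^{5} i$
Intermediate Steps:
$c = i \sqrt{186}$ ($c = \sqrt{-186} = i \sqrt{186} \approx 13.638 i$)
$\left(-197\right) 62 c = \left(-197\right) 62 i \sqrt{186} = - 12214 i \sqrt{186}$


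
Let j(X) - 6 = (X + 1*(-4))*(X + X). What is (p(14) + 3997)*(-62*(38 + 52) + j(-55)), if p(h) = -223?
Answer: 3456984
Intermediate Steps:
j(X) = 6 + 2*X*(-4 + X) (j(X) = 6 + (X + 1*(-4))*(X + X) = 6 + (X - 4)*(2*X) = 6 + (-4 + X)*(2*X) = 6 + 2*X*(-4 + X))
(p(14) + 3997)*(-62*(38 + 52) + j(-55)) = (-223 + 3997)*(-62*(38 + 52) + (6 - 8*(-55) + 2*(-55)**2)) = 3774*(-62*90 + (6 + 440 + 2*3025)) = 3774*(-5580 + (6 + 440 + 6050)) = 3774*(-5580 + 6496) = 3774*916 = 3456984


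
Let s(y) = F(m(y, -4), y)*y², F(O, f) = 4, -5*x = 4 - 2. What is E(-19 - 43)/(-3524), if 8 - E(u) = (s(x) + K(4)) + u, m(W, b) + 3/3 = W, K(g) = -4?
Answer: -917/44050 ≈ -0.020817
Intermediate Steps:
m(W, b) = -1 + W
x = -⅖ (x = -(4 - 2)/5 = -⅕*2 = -⅖ ≈ -0.40000)
s(y) = 4*y²
E(u) = 284/25 - u (E(u) = 8 - ((4*(-⅖)² - 4) + u) = 8 - ((4*(4/25) - 4) + u) = 8 - ((16/25 - 4) + u) = 8 - (-84/25 + u) = 8 + (84/25 - u) = 284/25 - u)
E(-19 - 43)/(-3524) = (284/25 - (-19 - 43))/(-3524) = (284/25 - 1*(-62))*(-1/3524) = (284/25 + 62)*(-1/3524) = (1834/25)*(-1/3524) = -917/44050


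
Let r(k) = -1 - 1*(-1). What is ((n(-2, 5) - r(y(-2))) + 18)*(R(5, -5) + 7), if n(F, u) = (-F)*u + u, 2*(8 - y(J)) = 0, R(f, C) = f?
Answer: 396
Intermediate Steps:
y(J) = 8 (y(J) = 8 - ½*0 = 8 + 0 = 8)
n(F, u) = u - F*u (n(F, u) = -F*u + u = u - F*u)
r(k) = 0 (r(k) = -1 + 1 = 0)
((n(-2, 5) - r(y(-2))) + 18)*(R(5, -5) + 7) = ((5*(1 - 1*(-2)) - 1*0) + 18)*(5 + 7) = ((5*(1 + 2) + 0) + 18)*12 = ((5*3 + 0) + 18)*12 = ((15 + 0) + 18)*12 = (15 + 18)*12 = 33*12 = 396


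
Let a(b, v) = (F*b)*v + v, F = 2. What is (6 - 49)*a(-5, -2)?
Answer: -774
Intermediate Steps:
a(b, v) = v + 2*b*v (a(b, v) = (2*b)*v + v = 2*b*v + v = v + 2*b*v)
(6 - 49)*a(-5, -2) = (6 - 49)*(-2*(1 + 2*(-5))) = -(-86)*(1 - 10) = -(-86)*(-9) = -43*18 = -774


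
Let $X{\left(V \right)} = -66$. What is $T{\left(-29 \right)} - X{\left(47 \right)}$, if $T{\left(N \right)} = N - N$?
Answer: $66$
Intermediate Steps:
$T{\left(N \right)} = 0$
$T{\left(-29 \right)} - X{\left(47 \right)} = 0 - -66 = 0 + 66 = 66$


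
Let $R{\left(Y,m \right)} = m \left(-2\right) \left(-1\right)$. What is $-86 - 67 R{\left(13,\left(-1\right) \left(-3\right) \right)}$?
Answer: $-488$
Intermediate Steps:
$R{\left(Y,m \right)} = 2 m$ ($R{\left(Y,m \right)} = - 2 m \left(-1\right) = 2 m$)
$-86 - 67 R{\left(13,\left(-1\right) \left(-3\right) \right)} = -86 - 67 \cdot 2 \left(\left(-1\right) \left(-3\right)\right) = -86 - 67 \cdot 2 \cdot 3 = -86 - 402 = -488$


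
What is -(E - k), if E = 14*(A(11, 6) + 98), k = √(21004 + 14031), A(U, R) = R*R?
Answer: -1876 + 7*√715 ≈ -1688.8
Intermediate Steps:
A(U, R) = R²
k = 7*√715 (k = √35035 = 7*√715 ≈ 187.18)
E = 1876 (E = 14*(6² + 98) = 14*(36 + 98) = 14*134 = 1876)
-(E - k) = -(1876 - 7*√715) = -1876 + 7*√715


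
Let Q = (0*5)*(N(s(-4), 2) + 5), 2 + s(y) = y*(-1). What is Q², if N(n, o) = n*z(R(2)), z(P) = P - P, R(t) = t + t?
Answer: 0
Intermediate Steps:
R(t) = 2*t
s(y) = -2 - y (s(y) = -2 + y*(-1) = -2 - y)
z(P) = 0
N(n, o) = 0 (N(n, o) = n*0 = 0)
Q = 0 (Q = (0*5)*(0 + 5) = 0*5 = 0)
Q² = 0² = 0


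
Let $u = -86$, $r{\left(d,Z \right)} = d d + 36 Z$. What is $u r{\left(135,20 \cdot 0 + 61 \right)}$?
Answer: $-1756206$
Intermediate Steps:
$r{\left(d,Z \right)} = d^{2} + 36 Z$
$u r{\left(135,20 \cdot 0 + 61 \right)} = - 86 \left(135^{2} + 36 \left(20 \cdot 0 + 61\right)\right) = - 86 \left(18225 + 36 \left(0 + 61\right)\right) = - 86 \left(18225 + 36 \cdot 61\right) = - 86 \left(18225 + 2196\right) = \left(-86\right) 20421 = -1756206$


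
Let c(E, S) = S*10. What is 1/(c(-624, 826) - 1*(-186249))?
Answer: 1/194509 ≈ 5.1411e-6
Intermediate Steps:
c(E, S) = 10*S
1/(c(-624, 826) - 1*(-186249)) = 1/(10*826 - 1*(-186249)) = 1/(8260 + 186249) = 1/194509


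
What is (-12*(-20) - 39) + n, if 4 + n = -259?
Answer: -62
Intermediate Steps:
n = -263 (n = -4 - 259 = -263)
(-12*(-20) - 39) + n = (-12*(-20) - 39) - 263 = (240 - 39) - 263 = 201 - 263 = -62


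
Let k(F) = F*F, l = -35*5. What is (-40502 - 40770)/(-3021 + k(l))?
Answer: -20318/6901 ≈ -2.9442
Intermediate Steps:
l = -175
k(F) = F²
(-40502 - 40770)/(-3021 + k(l)) = (-40502 - 40770)/(-3021 + (-175)²) = -81272/(-3021 + 30625) = -81272/27604 = -81272*1/27604 = -20318/6901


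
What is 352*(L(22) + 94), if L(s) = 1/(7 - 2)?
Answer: 165792/5 ≈ 33158.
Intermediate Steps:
L(s) = ⅕ (L(s) = 1/5 = ⅕)
352*(L(22) + 94) = 352*(⅕ + 94) = 352*(471/5) = 165792/5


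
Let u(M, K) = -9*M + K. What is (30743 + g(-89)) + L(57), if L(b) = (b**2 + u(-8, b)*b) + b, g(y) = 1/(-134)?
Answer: 5547867/134 ≈ 41402.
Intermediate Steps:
g(y) = -1/134
u(M, K) = K - 9*M
L(b) = b + b**2 + b*(72 + b) (L(b) = (b**2 + (b - 9*(-8))*b) + b = (b**2 + (b + 72)*b) + b = (b**2 + (72 + b)*b) + b = (b**2 + b*(72 + b)) + b = b + b**2 + b*(72 + b))
(30743 + g(-89)) + L(57) = (30743 - 1/134) + 57*(73 + 2*57) = 4119561/134 + 57*(73 + 114) = 4119561/134 + 57*187 = 4119561/134 + 10659 = 5547867/134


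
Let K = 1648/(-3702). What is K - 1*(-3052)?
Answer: 5648428/1851 ≈ 3051.6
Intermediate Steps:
K = -824/1851 (K = 1648*(-1/3702) = -824/1851 ≈ -0.44516)
K - 1*(-3052) = -824/1851 - 1*(-3052) = -824/1851 + 3052 = 5648428/1851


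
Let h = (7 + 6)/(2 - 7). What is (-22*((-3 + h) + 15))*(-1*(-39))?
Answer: -40326/5 ≈ -8065.2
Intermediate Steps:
h = -13/5 (h = 13/(-5) = 13*(-1/5) = -13/5 ≈ -2.6000)
(-22*((-3 + h) + 15))*(-1*(-39)) = (-22*((-3 - 13/5) + 15))*(-1*(-39)) = -22*(-28/5 + 15)*39 = -22*47/5*39 = -1034/5*39 = -40326/5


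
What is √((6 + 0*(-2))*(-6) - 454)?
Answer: 7*I*√10 ≈ 22.136*I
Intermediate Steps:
√((6 + 0*(-2))*(-6) - 454) = √((6 + 0)*(-6) - 454) = √(6*(-6) - 454) = √(-36 - 454) = √(-490) = 7*I*√10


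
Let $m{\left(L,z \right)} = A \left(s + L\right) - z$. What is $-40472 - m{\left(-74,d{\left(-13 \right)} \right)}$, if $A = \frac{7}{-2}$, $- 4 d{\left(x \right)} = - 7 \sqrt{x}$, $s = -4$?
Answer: $-40745 + \frac{7 i \sqrt{13}}{4} \approx -40745.0 + 6.3097 i$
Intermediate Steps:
$d{\left(x \right)} = \frac{7 \sqrt{x}}{4}$ ($d{\left(x \right)} = - \frac{\left(-7\right) \sqrt{x}}{4} = \frac{7 \sqrt{x}}{4}$)
$A = - \frac{7}{2}$ ($A = 7 \left(- \frac{1}{2}\right) = - \frac{7}{2} \approx -3.5$)
$m{\left(L,z \right)} = 14 - z - \frac{7 L}{2}$ ($m{\left(L,z \right)} = - \frac{7 \left(-4 + L\right)}{2} - z = \left(14 - \frac{7 L}{2}\right) - z = 14 - z - \frac{7 L}{2}$)
$-40472 - m{\left(-74,d{\left(-13 \right)} \right)} = -40472 - \left(14 - \frac{7 \sqrt{-13}}{4} - -259\right) = -40472 - \left(14 - \frac{7 i \sqrt{13}}{4} + 259\right) = -40472 - \left(273 - \frac{7 i \sqrt{13}}{4}\right) = -40745 + \frac{7 i \sqrt{13}}{4}$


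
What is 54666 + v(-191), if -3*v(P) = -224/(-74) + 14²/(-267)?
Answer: 1620113590/29637 ≈ 54665.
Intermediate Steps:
v(P) = -22652/29637 (v(P) = -(-224/(-74) + 14²/(-267))/3 = -(-224*(-1/74) + 196*(-1/267))/3 = -(112/37 - 196/267)/3 = -⅓*22652/9879 = -22652/29637)
54666 + v(-191) = 54666 - 22652/29637 = 1620113590/29637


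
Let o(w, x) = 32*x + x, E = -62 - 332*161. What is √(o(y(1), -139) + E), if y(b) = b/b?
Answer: I*√58101 ≈ 241.04*I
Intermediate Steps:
E = -53514 (E = -62 - 53452 = -53514)
y(b) = 1
o(w, x) = 33*x
√(o(y(1), -139) + E) = √(33*(-139) - 53514) = √(-4587 - 53514) = √(-58101) = I*√58101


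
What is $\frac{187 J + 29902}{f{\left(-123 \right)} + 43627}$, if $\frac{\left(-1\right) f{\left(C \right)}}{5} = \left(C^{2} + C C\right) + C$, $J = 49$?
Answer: $- \frac{39065}{107048} \approx -0.36493$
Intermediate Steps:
$f{\left(C \right)} = - 10 C^{2} - 5 C$ ($f{\left(C \right)} = - 5 \left(\left(C^{2} + C C\right) + C\right) = - 5 \left(\left(C^{2} + C^{2}\right) + C\right) = - 5 \left(2 C^{2} + C\right) = - 5 \left(C + 2 C^{2}\right) = - 10 C^{2} - 5 C$)
$\frac{187 J + 29902}{f{\left(-123 \right)} + 43627} = \frac{187 \cdot 49 + 29902}{\left(-5\right) \left(-123\right) \left(1 + 2 \left(-123\right)\right) + 43627} = \frac{9163 + 29902}{\left(-5\right) \left(-123\right) \left(1 - 246\right) + 43627} = \frac{39065}{\left(-5\right) \left(-123\right) \left(-245\right) + 43627} = \frac{39065}{-150675 + 43627} = \frac{39065}{-107048} = 39065 \left(- \frac{1}{107048}\right) = - \frac{39065}{107048}$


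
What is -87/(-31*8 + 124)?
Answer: 87/124 ≈ 0.70161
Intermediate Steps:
-87/(-31*8 + 124) = -87/(-248 + 124) = -87/(-124) = -1/124*(-87) = 87/124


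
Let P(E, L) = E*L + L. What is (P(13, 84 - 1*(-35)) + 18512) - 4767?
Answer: 15411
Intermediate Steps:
P(E, L) = L + E*L
(P(13, 84 - 1*(-35)) + 18512) - 4767 = ((84 - 1*(-35))*(1 + 13) + 18512) - 4767 = ((84 + 35)*14 + 18512) - 4767 = (119*14 + 18512) - 4767 = (1666 + 18512) - 4767 = 20178 - 4767 = 15411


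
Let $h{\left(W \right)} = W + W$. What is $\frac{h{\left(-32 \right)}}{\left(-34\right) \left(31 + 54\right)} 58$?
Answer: $\frac{1856}{1445} \approx 1.2844$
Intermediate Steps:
$h{\left(W \right)} = 2 W$
$\frac{h{\left(-32 \right)}}{\left(-34\right) \left(31 + 54\right)} 58 = \frac{2 \left(-32\right)}{\left(-34\right) \left(31 + 54\right)} 58 = - \frac{64}{\left(-34\right) 85} \cdot 58 = - \frac{64}{-2890} \cdot 58 = \left(-64\right) \left(- \frac{1}{2890}\right) 58 = \frac{32}{1445} \cdot 58 = \frac{1856}{1445}$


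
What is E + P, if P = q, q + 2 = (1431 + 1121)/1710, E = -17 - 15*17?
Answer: -232994/855 ≈ -272.51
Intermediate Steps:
E = -272 (E = -17 - 255 = -272)
q = -434/855 (q = -2 + (1431 + 1121)/1710 = -2 + 2552*(1/1710) = -2 + 1276/855 = -434/855 ≈ -0.50760)
P = -434/855 ≈ -0.50760
E + P = -272 - 434/855 = -232994/855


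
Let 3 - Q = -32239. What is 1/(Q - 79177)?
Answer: -1/46935 ≈ -2.1306e-5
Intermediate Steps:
Q = 32242 (Q = 3 - 1*(-32239) = 3 + 32239 = 32242)
1/(Q - 79177) = 1/(32242 - 79177) = 1/(-46935) = -1/46935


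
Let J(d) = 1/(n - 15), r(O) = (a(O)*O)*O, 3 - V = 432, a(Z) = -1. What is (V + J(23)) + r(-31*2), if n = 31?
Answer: -68367/16 ≈ -4272.9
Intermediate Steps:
V = -429 (V = 3 - 1*432 = 3 - 432 = -429)
r(O) = -O² (r(O) = (-O)*O = -O²)
J(d) = 1/16 (J(d) = 1/(31 - 15) = 1/16)
(V + J(23)) + r(-31*2) = (-429 + 1/16) - (-31*2)² = -6863/16 - 1*(-62)² = -6863/16 - 1*3844 = -6863/16 - 3844 = -68367/16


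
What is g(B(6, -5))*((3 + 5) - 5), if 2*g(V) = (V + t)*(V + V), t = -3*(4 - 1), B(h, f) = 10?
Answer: 30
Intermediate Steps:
t = -9 (t = -3*3 = -9)
g(V) = V*(-9 + V) (g(V) = ((V - 9)*(V + V))/2 = ((-9 + V)*(2*V))/2 = (2*V*(-9 + V))/2 = V*(-9 + V))
g(B(6, -5))*((3 + 5) - 5) = (10*(-9 + 10))*((3 + 5) - 5) = (10*1)*(8 - 5) = 10*3 = 30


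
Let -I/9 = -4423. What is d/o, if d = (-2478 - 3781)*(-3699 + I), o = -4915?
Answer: 225999972/4915 ≈ 45982.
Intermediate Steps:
I = 39807 (I = -9*(-4423) = 39807)
d = -225999972 (d = (-2478 - 3781)*(-3699 + 39807) = -6259*36108 = -225999972)
d/o = -225999972/(-4915) = -225999972*(-1/4915) = 225999972/4915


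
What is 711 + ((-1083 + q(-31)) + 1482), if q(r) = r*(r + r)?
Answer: 3032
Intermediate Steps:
q(r) = 2*r**2 (q(r) = r*(2*r) = 2*r**2)
711 + ((-1083 + q(-31)) + 1482) = 711 + ((-1083 + 2*(-31)**2) + 1482) = 711 + ((-1083 + 2*961) + 1482) = 711 + ((-1083 + 1922) + 1482) = 711 + (839 + 1482) = 711 + 2321 = 3032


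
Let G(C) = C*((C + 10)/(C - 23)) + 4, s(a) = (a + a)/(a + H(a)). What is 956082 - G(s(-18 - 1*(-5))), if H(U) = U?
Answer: 1912157/2 ≈ 9.5608e+5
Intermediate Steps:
s(a) = 1 (s(a) = (a + a)/(a + a) = (2*a)/((2*a)) = (2*a)*(1/(2*a)) = 1)
G(C) = 4 + C*(10 + C)/(-23 + C) (G(C) = C*((10 + C)/(-23 + C)) + 4 = C*(10 + C)/(-23 + C) + 4 = 4 + C*(10 + C)/(-23 + C))
956082 - G(s(-18 - 1*(-5))) = 956082 - (-92 + 1² + 14*1)/(-23 + 1) = 956082 - (-92 + 1 + 14)/(-22) = 956082 - (-1)*(-77)/22 = 956082 - 1*7/2 = 956082 - 7/2 = 1912157/2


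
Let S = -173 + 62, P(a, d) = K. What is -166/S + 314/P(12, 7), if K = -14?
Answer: -16265/777 ≈ -20.933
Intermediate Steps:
P(a, d) = -14
S = -111
-166/S + 314/P(12, 7) = -166/(-111) + 314/(-14) = -166*(-1/111) + 314*(-1/14) = 166/111 - 157/7 = -16265/777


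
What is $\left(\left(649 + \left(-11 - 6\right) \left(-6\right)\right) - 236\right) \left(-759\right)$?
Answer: $-390885$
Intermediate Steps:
$\left(\left(649 + \left(-11 - 6\right) \left(-6\right)\right) - 236\right) \left(-759\right) = \left(\left(649 - -102\right) - 236\right) \left(-759\right) = \left(\left(649 + 102\right) - 236\right) \left(-759\right) = \left(751 - 236\right) \left(-759\right) = 515 \left(-759\right) = -390885$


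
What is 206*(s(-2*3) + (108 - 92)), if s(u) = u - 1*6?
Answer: 824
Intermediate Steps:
s(u) = -6 + u (s(u) = u - 6 = -6 + u)
206*(s(-2*3) + (108 - 92)) = 206*((-6 - 2*3) + (108 - 92)) = 206*((-6 - 6) + 16) = 206*(-12 + 16) = 206*4 = 824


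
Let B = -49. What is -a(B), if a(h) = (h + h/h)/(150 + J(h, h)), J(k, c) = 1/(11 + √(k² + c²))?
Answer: 33702672/105319199 - 2352*√2/105319199 ≈ 0.31997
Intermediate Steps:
J(k, c) = 1/(11 + √(c² + k²))
a(h) = (1 + h)/(150 + 1/(11 + √2*√(h²))) (a(h) = (h + h/h)/(150 + 1/(11 + √(h² + h²))) = (h + 1)/(150 + 1/(11 + √(2*h²))) = (1 + h)/(150 + 1/(11 + √2*√(h²))))
-a(B) = -(1 - 49)/(150 + 1/(11 + √2*√((-49)²))) = -(-48)/(150 + 1/(11 + √2*√2401)) = -(-48)/(150 + 1/(11 + √2*49)) = -(-48)/(150 + 1/(11 + 49*√2)) = 48/(150 + 1/(11 + 49*√2))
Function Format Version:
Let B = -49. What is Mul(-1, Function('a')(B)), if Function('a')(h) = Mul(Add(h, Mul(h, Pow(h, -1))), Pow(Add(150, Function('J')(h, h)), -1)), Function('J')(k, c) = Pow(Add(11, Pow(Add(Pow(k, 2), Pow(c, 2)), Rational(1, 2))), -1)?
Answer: Add(Rational(33702672, 105319199), Mul(Rational(-2352, 105319199), Pow(2, Rational(1, 2)))) ≈ 0.31997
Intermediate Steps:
Function('J')(k, c) = Pow(Add(11, Pow(Add(Pow(c, 2), Pow(k, 2)), Rational(1, 2))), -1)
Function('a')(h) = Mul(Pow(Add(150, Pow(Add(11, Mul(Pow(2, Rational(1, 2)), Pow(Pow(h, 2), Rational(1, 2)))), -1)), -1), Add(1, h)) (Function('a')(h) = Mul(Add(h, Mul(h, Pow(h, -1))), Pow(Add(150, Pow(Add(11, Pow(Add(Pow(h, 2), Pow(h, 2)), Rational(1, 2))), -1)), -1)) = Mul(Add(h, 1), Pow(Add(150, Pow(Add(11, Pow(Mul(2, Pow(h, 2)), Rational(1, 2))), -1)), -1)) = Mul(Add(1, h), Pow(Add(150, Pow(Add(11, Mul(Pow(2, Rational(1, 2)), Pow(Pow(h, 2), Rational(1, 2)))), -1)), -1)) = Mul(Pow(Add(150, Pow(Add(11, Mul(Pow(2, Rational(1, 2)), Pow(Pow(h, 2), Rational(1, 2)))), -1)), -1), Add(1, h)))
Mul(-1, Function('a')(B)) = Mul(-1, Mul(Pow(Add(150, Pow(Add(11, Mul(Pow(2, Rational(1, 2)), Pow(Pow(-49, 2), Rational(1, 2)))), -1)), -1), Add(1, -49))) = Mul(-1, Mul(Pow(Add(150, Pow(Add(11, Mul(Pow(2, Rational(1, 2)), Pow(2401, Rational(1, 2)))), -1)), -1), -48)) = Mul(-1, Mul(Pow(Add(150, Pow(Add(11, Mul(Pow(2, Rational(1, 2)), 49)), -1)), -1), -48)) = Mul(-1, Mul(Pow(Add(150, Pow(Add(11, Mul(49, Pow(2, Rational(1, 2)))), -1)), -1), -48)) = Mul(-1, Mul(-48, Pow(Add(150, Pow(Add(11, Mul(49, Pow(2, Rational(1, 2)))), -1)), -1))) = Mul(48, Pow(Add(150, Pow(Add(11, Mul(49, Pow(2, Rational(1, 2)))), -1)), -1))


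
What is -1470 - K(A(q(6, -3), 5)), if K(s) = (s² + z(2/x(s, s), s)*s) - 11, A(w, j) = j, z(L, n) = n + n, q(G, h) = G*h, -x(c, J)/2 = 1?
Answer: -1534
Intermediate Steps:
x(c, J) = -2 (x(c, J) = -2*1 = -2)
z(L, n) = 2*n
K(s) = -11 + 3*s² (K(s) = (s² + (2*s)*s) - 11 = (s² + 2*s²) - 11 = 3*s² - 11 = -11 + 3*s²)
-1470 - K(A(q(6, -3), 5)) = -1470 - (-11 + 3*5²) = -1470 - (-11 + 3*25) = -1470 - (-11 + 75) = -1470 - 1*64 = -1470 - 64 = -1534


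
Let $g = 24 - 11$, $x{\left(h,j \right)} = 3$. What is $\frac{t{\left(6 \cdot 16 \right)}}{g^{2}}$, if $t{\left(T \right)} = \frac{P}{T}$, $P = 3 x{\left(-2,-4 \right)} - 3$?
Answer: $\frac{1}{2704} \approx 0.00036982$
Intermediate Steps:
$g = 13$
$P = 6$ ($P = 3 \cdot 3 - 3 = 9 - 3 = 6$)
$t{\left(T \right)} = \frac{6}{T}$
$\frac{t{\left(6 \cdot 16 \right)}}{g^{2}} = \frac{6 \frac{1}{6 \cdot 16}}{13^{2}} = \frac{6 \cdot \frac{1}{96}}{169} = 6 \cdot \frac{1}{96} \cdot \frac{1}{169} = \frac{1}{16} \cdot \frac{1}{169} = \frac{1}{2704}$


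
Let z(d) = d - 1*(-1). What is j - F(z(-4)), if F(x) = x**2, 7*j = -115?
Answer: -178/7 ≈ -25.429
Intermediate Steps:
j = -115/7 (j = (1/7)*(-115) = -115/7 ≈ -16.429)
z(d) = 1 + d (z(d) = d + 1 = 1 + d)
j - F(z(-4)) = -115/7 - (1 - 4)**2 = -115/7 - 1*(-3)**2 = -115/7 - 1*9 = -115/7 - 9 = -178/7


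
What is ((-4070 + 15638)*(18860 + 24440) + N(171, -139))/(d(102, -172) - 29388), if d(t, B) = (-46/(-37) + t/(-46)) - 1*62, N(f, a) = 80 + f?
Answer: -426261348001/25062779 ≈ -17008.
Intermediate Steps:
d(t, B) = -2248/37 - t/46 (d(t, B) = (-46*(-1/37) + t*(-1/46)) - 62 = (46/37 - t/46) - 62 = -2248/37 - t/46)
((-4070 + 15638)*(18860 + 24440) + N(171, -139))/(d(102, -172) - 29388) = ((-4070 + 15638)*(18860 + 24440) + (80 + 171))/((-2248/37 - 1/46*102) - 29388) = (11568*43300 + 251)/((-2248/37 - 51/23) - 29388) = (500894400 + 251)/(-53591/851 - 29388) = 500894651/(-25062779/851) = 500894651*(-851/25062779) = -426261348001/25062779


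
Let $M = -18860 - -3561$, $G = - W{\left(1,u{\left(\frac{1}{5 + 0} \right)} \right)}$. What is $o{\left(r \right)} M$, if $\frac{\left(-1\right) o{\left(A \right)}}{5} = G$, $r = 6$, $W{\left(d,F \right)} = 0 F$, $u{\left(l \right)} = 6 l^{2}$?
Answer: $0$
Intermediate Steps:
$W{\left(d,F \right)} = 0$
$G = 0$ ($G = \left(-1\right) 0 = 0$)
$o{\left(A \right)} = 0$ ($o{\left(A \right)} = \left(-5\right) 0 = 0$)
$M = -15299$ ($M = -18860 + 3561 = -15299$)
$o{\left(r \right)} M = 0 \left(-15299\right) = 0$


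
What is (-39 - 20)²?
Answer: 3481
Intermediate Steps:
(-39 - 20)² = (-59)² = 3481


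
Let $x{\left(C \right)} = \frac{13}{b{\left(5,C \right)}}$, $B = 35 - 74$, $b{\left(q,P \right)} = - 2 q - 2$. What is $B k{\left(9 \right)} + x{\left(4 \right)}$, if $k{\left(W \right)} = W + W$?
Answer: $- \frac{8437}{12} \approx -703.08$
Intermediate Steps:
$b{\left(q,P \right)} = -2 - 2 q$
$B = -39$ ($B = 35 - 74 = -39$)
$k{\left(W \right)} = 2 W$
$x{\left(C \right)} = - \frac{13}{12}$ ($x{\left(C \right)} = \frac{13}{-2 - 10} = \frac{13}{-12} = 13 \left(- \frac{1}{12}\right) = - \frac{13}{12}$)
$B k{\left(9 \right)} + x{\left(4 \right)} = - 39 \cdot 2 \cdot 9 - \frac{13}{12} = \left(-39\right) 18 - \frac{13}{12} = -702 - \frac{13}{12} = - \frac{8437}{12}$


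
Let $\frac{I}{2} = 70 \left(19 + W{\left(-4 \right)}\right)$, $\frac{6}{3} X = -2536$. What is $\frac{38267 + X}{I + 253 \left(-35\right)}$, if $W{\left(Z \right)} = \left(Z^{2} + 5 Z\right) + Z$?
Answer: $- \frac{36999}{7315} \approx -5.058$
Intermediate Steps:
$X = -1268$ ($X = \frac{1}{2} \left(-2536\right) = -1268$)
$W{\left(Z \right)} = Z^{2} + 6 Z$
$I = 1540$ ($I = 2 \cdot 70 \left(19 - 4 \left(6 - 4\right)\right) = 2 \cdot 70 \left(19 - 8\right) = 2 \cdot 70 \cdot 11 = 2 \cdot 770 = 1540$)
$\frac{38267 + X}{I + 253 \left(-35\right)} = \frac{38267 - 1268}{1540 + 253 \left(-35\right)} = \frac{36999}{1540 - 8855} = \frac{36999}{-7315} = 36999 \left(- \frac{1}{7315}\right) = - \frac{36999}{7315}$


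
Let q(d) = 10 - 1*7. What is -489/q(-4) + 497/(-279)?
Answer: -45974/279 ≈ -164.78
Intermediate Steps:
q(d) = 3 (q(d) = 10 - 7 = 3)
-489/q(-4) + 497/(-279) = -489/3 + 497/(-279) = -489*⅓ + 497*(-1/279) = -163 - 497/279 = -45974/279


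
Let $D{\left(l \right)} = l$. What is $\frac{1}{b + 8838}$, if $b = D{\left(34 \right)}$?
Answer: $\frac{1}{8872} \approx 0.00011271$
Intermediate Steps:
$b = 34$
$\frac{1}{b + 8838} = \frac{1}{34 + 8838} = \frac{1}{8872}$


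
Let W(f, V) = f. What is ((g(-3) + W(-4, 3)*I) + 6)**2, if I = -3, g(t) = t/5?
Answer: 7569/25 ≈ 302.76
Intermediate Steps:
g(t) = t/5 (g(t) = t*(1/5) = t/5)
((g(-3) + W(-4, 3)*I) + 6)**2 = (((1/5)*(-3) - 4*(-3)) + 6)**2 = ((-3/5 + 12) + 6)**2 = (57/5 + 6)**2 = (87/5)**2 = 7569/25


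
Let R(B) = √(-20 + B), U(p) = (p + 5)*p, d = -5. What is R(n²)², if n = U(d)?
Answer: -20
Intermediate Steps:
U(p) = p*(5 + p) (U(p) = (5 + p)*p = p*(5 + p))
n = 0 (n = -5*(5 - 5) = -5*0 = 0)
R(n²)² = (√(-20 + 0²))² = (√(-20 + 0))² = (√(-20))² = (2*I*√5)² = -20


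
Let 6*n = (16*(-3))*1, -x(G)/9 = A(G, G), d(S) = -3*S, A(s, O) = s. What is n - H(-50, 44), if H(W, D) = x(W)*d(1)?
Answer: 1342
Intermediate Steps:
x(G) = -9*G
H(W, D) = 27*W (H(W, D) = (-9*W)*(-3*1) = -9*W*(-3) = 27*W)
n = -8 (n = ((16*(-3))*1)/6 = (-48*1)/6 = (1/6)*(-48) = -8)
n - H(-50, 44) = -8 - 27*(-50) = -8 - 1*(-1350) = -8 + 1350 = 1342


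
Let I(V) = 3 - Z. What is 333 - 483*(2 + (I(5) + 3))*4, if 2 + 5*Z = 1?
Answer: -77547/5 ≈ -15509.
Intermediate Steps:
Z = -⅕ (Z = -⅖ + (⅕)*1 = -⅖ + ⅕ = -⅕ ≈ -0.20000)
I(V) = 16/5 (I(V) = 3 - 1*(-⅕) = 3 + ⅕ = 16/5)
333 - 483*(2 + (I(5) + 3))*4 = 333 - 483*(2 + (16/5 + 3))*4 = 333 - 483*(2 + 31/5)*4 = 333 - 19803*4/5 = 333 - 483*164/5 = 333 - 79212/5 = -77547/5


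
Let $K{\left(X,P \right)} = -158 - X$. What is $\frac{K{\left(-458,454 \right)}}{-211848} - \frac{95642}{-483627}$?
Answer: $\frac{1676373193}{8537951058} \approx 0.19634$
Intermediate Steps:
$\frac{K{\left(-458,454 \right)}}{-211848} - \frac{95642}{-483627} = \frac{-158 - -458}{-211848} - \frac{95642}{-483627} = \left(-158 + 458\right) \left(- \frac{1}{211848}\right) - - \frac{95642}{483627} = 300 \left(- \frac{1}{211848}\right) + \frac{95642}{483627} = - \frac{25}{17654} + \frac{95642}{483627} = \frac{1676373193}{8537951058}$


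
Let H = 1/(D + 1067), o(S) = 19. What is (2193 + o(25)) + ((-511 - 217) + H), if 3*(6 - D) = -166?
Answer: 5023343/3385 ≈ 1484.0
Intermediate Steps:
D = 184/3 (D = 6 - ⅓*(-166) = 6 + 166/3 = 184/3 ≈ 61.333)
H = 3/3385 (H = 1/(184/3 + 1067) = 1/(3385/3) = 3/3385 ≈ 0.00088626)
(2193 + o(25)) + ((-511 - 217) + H) = (2193 + 19) + ((-511 - 217) + 3/3385) = 2212 + (-728 + 3/3385) = 2212 - 2464277/3385 = 5023343/3385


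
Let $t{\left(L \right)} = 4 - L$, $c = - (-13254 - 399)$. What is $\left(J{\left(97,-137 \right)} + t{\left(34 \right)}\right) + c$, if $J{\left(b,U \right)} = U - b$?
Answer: $13389$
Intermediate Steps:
$c = 13653$ ($c = - (-13254 - 399) = \left(-1\right) \left(-13653\right) = 13653$)
$\left(J{\left(97,-137 \right)} + t{\left(34 \right)}\right) + c = \left(\left(-137 - 97\right) + \left(4 - 34\right)\right) + 13653 = \left(-234 - 30\right) + 13653 = -264 + 13653 = 13389$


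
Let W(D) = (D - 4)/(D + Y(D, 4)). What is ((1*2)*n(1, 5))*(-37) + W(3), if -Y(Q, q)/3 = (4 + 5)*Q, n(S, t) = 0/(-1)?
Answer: 1/78 ≈ 0.012821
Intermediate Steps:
n(S, t) = 0 (n(S, t) = 0*(-1) = 0)
Y(Q, q) = -27*Q (Y(Q, q) = -3*(4 + 5)*Q = -27*Q)
W(D) = -(-4 + D)/(26*D) (W(D) = (D - 4)/(D - 27*D) = (-4 + D)/((-26*D)) = (-4 + D)*(-1/(26*D)) = -(-4 + D)/(26*D))
((1*2)*n(1, 5))*(-37) + W(3) = ((1*2)*0)*(-37) + (1/26)*(4 - 1*3)/3 = (2*0)*(-37) + (1/26)*(⅓)*(4 - 3) = 0*(-37) + (1/26)*(⅓)*1 = 0 + 1/78 = 1/78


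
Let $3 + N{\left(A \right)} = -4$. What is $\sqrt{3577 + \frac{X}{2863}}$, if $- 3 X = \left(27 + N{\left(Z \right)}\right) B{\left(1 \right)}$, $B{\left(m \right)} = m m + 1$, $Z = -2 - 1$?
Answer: $\frac{\sqrt{263878240857}}{8589} \approx 59.808$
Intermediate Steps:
$Z = -3$ ($Z = -2 - 1 = -3$)
$N{\left(A \right)} = -7$ ($N{\left(A \right)} = -3 - 4 = -7$)
$B{\left(m \right)} = 1 + m^{2}$ ($B{\left(m \right)} = m^{2} + 1 = 1 + m^{2}$)
$X = - \frac{40}{3}$ ($X = - \frac{\left(27 - 7\right) \left(1 + 1^{2}\right)}{3} = - \frac{20 \left(1 + 1\right)}{3} = - \frac{20 \cdot 2}{3} = \left(- \frac{1}{3}\right) 40 = - \frac{40}{3} \approx -13.333$)
$\sqrt{3577 + \frac{X}{2863}} = \sqrt{3577 - \frac{40}{3 \cdot 2863}} = \sqrt{3577 - \frac{40}{8589}} = \sqrt{\frac{30722813}{8589}} = \frac{\sqrt{263878240857}}{8589}$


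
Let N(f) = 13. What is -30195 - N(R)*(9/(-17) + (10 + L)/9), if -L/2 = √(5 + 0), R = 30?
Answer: -4620992/153 + 26*√5/9 ≈ -30196.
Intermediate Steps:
L = -2*√5 (L = -2*√(5 + 0) = -2*√5 ≈ -4.4721)
-30195 - N(R)*(9/(-17) + (10 + L)/9) = -30195 - 13*(9/(-17) + (10 - 2*√5)/9) = -30195 - 13*(9*(-1/17) + (10 - 2*√5)*(⅑)) = -30195 - 13*(-9/17 + (10/9 - 2*√5/9)) = -30195 - 13*(89/153 - 2*√5/9) = -30195 - (1157/153 - 26*√5/9) = -30195 + (-1157/153 + 26*√5/9) = -4620992/153 + 26*√5/9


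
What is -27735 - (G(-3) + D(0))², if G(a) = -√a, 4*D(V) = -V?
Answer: -27732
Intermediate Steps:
D(V) = -V/4 (D(V) = (-V)/4 = -V/4)
-27735 - (G(-3) + D(0))² = -27735 - (-√(-3) - ¼*0)² = -27735 - (-I*√3 + 0)² = -27735 - (-I*√3)² = -27735 - 1*(-3) = -27735 + 3 = -27732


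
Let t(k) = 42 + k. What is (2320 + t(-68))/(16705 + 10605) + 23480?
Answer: 320620547/13655 ≈ 23480.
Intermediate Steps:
(2320 + t(-68))/(16705 + 10605) + 23480 = (2320 + (42 - 68))/(16705 + 10605) + 23480 = (2320 - 26)/27310 + 23480 = 2294*(1/27310) + 23480 = 1147/13655 + 23480 = 320620547/13655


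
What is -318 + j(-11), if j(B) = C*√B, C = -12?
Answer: -318 - 12*I*√11 ≈ -318.0 - 39.799*I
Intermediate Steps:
j(B) = -12*√B
-318 + j(-11) = -318 - 12*I*√11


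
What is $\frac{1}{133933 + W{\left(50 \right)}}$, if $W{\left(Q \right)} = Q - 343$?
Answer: $\frac{1}{133640} \approx 7.4828 \cdot 10^{-6}$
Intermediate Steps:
$W{\left(Q \right)} = -343 + Q$
$\frac{1}{133933 + W{\left(50 \right)}} = \frac{1}{133933 + \left(-343 + 50\right)} = \frac{1}{133933 - 293} = \frac{1}{133640}$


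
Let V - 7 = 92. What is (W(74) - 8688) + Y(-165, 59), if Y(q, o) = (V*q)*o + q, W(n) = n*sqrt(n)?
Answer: -972618 + 74*sqrt(74) ≈ -9.7198e+5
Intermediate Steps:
V = 99 (V = 7 + 92 = 99)
W(n) = n**(3/2)
Y(q, o) = q + 99*o*q (Y(q, o) = (99*q)*o + q = 99*o*q + q = q + 99*o*q)
(W(74) - 8688) + Y(-165, 59) = (74**(3/2) - 8688) - 165*(1 + 99*59) = (74*sqrt(74) - 8688) - 165*(1 + 5841) = (-8688 + 74*sqrt(74)) - 165*5842 = (-8688 + 74*sqrt(74)) - 963930 = -972618 + 74*sqrt(74)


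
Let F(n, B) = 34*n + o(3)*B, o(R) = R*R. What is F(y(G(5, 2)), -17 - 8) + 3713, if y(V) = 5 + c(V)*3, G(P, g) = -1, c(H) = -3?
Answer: 3352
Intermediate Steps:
o(R) = R²
y(V) = -4 (y(V) = 5 - 3*3 = 5 - 9 = -4)
F(n, B) = 9*B + 34*n (F(n, B) = 34*n + 3²*B = 34*n + 9*B = 9*B + 34*n)
F(y(G(5, 2)), -17 - 8) + 3713 = (9*(-17 - 8) + 34*(-4)) + 3713 = (9*(-25) - 136) + 3713 = (-225 - 136) + 3713 = -361 + 3713 = 3352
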